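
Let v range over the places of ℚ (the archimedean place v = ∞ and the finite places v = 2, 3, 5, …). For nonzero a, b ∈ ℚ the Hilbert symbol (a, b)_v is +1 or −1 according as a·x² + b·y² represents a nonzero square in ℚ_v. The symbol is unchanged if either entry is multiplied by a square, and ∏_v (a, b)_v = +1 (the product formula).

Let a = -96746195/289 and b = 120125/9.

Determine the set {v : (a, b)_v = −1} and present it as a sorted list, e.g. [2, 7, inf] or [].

Mod squares: a ≡ -267995, b ≡ 5. Check v ∈ {∞, 2, 3, 5, 7, 13, 17, 19, 31}.
v=7: a=7^1·(≡3), b=7^0·(≡6) mod 7; (3|7)=-1, (6|7)=-1; (−1)^{1·0·3}·(-1)^0·(-1)^1 = -1.
v=∞: -267995 < 0 and 5 > 0  ⇒  (a,b)_∞ = +1.
v=5: a=5^1·(≡4), b=5^3·(≡4) mod 5; (4|5)=+1, (4|5)=+1; (−1)^{1·3·2}·(+1)^3·(+1)^1 = +1.
v=31: a=31^1·(≡8), b=31^2·(≡7) mod 31; (8|31)=+1, (7|31)=+1; (−1)^{1·2·15}·(+1)^2·(+1)^1 = +1.
v=17: a=17^-2·(≡6), b=17^0·(≡6) mod 17; (6|17)=-1, (6|17)=-1; (−1)^{-2·0·8}·(-1)^0·(-1)^-2 = +1.
v=2: v_2(a)=0, v_2(b)=0; units ≡ 5, 5 (mod 8); ε·ε+αω+βω = 0·0+0·1+0·1 ≡ 0  ⇒  (a,b)_2 = +1.
v=19: a=19^3·(≡3), b=19^0·(≡5) mod 19; (3|19)=-1, (5|19)=+1; (−1)^{3·0·9}·(-1)^0·(+1)^3 = +1.
v=13: a=13^1·(≡10), b=13^0·(≡2) mod 13; (10|13)=+1, (2|13)=-1; (−1)^{1·0·6}·(+1)^0·(-1)^1 = -1.
v=3: a=3^0·(≡1), b=3^-2·(≡2) mod 3; (1|3)=+1, (2|3)=-1; (−1)^{0·-2·1}·(+1)^-2·(-1)^0 = +1.
|Ram(-267995, 5)| = 2, even; anisotropic at {7, 13}.

[7, 13]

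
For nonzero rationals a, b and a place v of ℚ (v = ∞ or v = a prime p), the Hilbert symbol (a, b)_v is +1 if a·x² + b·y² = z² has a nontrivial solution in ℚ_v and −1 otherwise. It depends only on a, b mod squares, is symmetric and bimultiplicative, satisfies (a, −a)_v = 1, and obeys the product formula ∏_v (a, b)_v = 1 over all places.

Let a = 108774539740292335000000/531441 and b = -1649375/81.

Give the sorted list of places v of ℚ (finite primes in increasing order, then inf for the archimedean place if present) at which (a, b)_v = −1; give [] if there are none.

[13, 29]

Mod squares: a ≡ 7735, b ≡ -2639. Check v ∈ {∞, 2, 3, 5, 7, 13, 17, 29}.
v=7: a=7^7·(≡6), b=7^1·(≡4) mod 7; (6|7)=-1, (4|7)=+1; (−1)^{7·1·3}·(-1)^1·(+1)^7 = +1.
v=29: a=29^4·(≡12), b=29^1·(≡1) mod 29; (12|29)=-1, (1|29)=+1; (−1)^{4·1·14}·(-1)^1·(+1)^4 = -1.
v=13: a=13^3·(≡9), b=13^1·(≡6) mod 13; (9|13)=+1, (6|13)=-1; (−1)^{3·1·6}·(+1)^1·(-1)^3 = -1.
v=3: a=3^-12·(≡1), b=3^-4·(≡1) mod 3; (1|3)=+1, (1|3)=+1; (−1)^{-12·-4·1}·(+1)^-4·(+1)^-12 = +1.
v=∞: 7735 > 0 and -2639 < 0  ⇒  (a,b)_∞ = +1.
v=5: a=5^7·(≡3), b=5^4·(≡1) mod 5; (3|5)=-1, (1|5)=+1; (−1)^{7·4·2}·(-1)^4·(+1)^7 = +1.
v=2: v_2(a)=6, v_2(b)=0; units ≡ 7, 1 (mod 8); ε·ε+αω+βω = 1·0+6·0+0·0 ≡ 0  ⇒  (a,b)_2 = +1.
v=17: a=17^1·(≡16), b=17^0·(≡13) mod 17; (16|17)=+1, (13|17)=+1; (−1)^{1·0·8}·(+1)^0·(+1)^1 = +1.
Ram(7735, -2639) = {13, 29}; no ℚ_13-point on the conic.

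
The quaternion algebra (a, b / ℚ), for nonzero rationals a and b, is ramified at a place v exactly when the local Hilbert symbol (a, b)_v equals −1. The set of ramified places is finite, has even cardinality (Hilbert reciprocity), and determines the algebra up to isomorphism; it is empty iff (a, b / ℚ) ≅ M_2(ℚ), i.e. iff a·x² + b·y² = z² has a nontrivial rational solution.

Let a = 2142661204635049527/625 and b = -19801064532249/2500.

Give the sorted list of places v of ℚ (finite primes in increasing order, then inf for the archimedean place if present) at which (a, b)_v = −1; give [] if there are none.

(a, b) ≡ (6063, -265682681) mod (ℚ^×)²; places V = {2, 3, 5, 7, 11, 13, 17, 19, 37, 43, 47, ∞}.
(a,b)_17: α=2, u≡5; β=1, v≡13 (mod 17); (5|17)=-1, (13|17)=+1; sign (−1)^0·-1^1·+1^2 = -1.
(a,b)_19: α=2, u≡12; β=1, v≡17 (mod 19); (12|19)=-1, (17|19)=+1; sign (−1)^0·-1^1·+1^2 = -1.
(a,b)_11: α=4, u≡10; β=1, v≡9 (mod 11); (10|11)=-1, (9|11)=+1; sign (−1)^0·-1^1·+1^4 = -1.
(a,b)_5: α=-4, u≡2; β=-4, v≡4 (mod 5); (2|5)=-1, (4|5)=+1; sign (−1)^0·-1^-4·+1^-4 = +1.
(a,b)_2: α=0, β=-2; u≡7, v≡7 (mod 8); ε(u)ε(v)=1·1, αω(v)=0·0, βω(u)=-2·0; sum ≡ 1  ⇒  -1.
(a,b)_13: α=2, u≡6; β=2, v≡1 (mod 13); (6|13)=-1, (1|13)=+1; sign (−1)^0·-1^2·+1^2 = +1.
(a,b)_7: α=0, u≡1; β=2, v≡4 (mod 7); (1|7)=+1, (4|7)=+1; sign (−1)^0·+1^2·+1^0 = +1.
(a,b)_37: α=2, u≡22; β=1, v≡32 (mod 37); (22|37)=-1, (32|37)=-1; sign (−1)^0·-1^1·-1^2 = -1.
(a,b)_3: α=1, u≡2; β=2, v≡1 (mod 3); (2|3)=-1, (1|3)=+1; sign (−1)^0·-1^2·+1^1 = +1.
(a,b)_43: α=1, u≡22; β=1, v≡5 (mod 43); (22|43)=-1, (5|43)=-1; sign (−1)^1·-1^1·-1^1 = -1.
(a,b)_∞: sgn(6063)=+, sgn(-265682681)=−, so +1.
(a,b)_47: α=1, u≡40; β=1, v≡25 (mod 47); (40|47)=-1, (25|47)=+1; sign (−1)^1·-1^1·+1^1 = +1.
Ram(6063, -265682681) = {2, 11, 17, 19, 37, 43}; no ℚ_2-point on the conic.

[2, 11, 17, 19, 37, 43]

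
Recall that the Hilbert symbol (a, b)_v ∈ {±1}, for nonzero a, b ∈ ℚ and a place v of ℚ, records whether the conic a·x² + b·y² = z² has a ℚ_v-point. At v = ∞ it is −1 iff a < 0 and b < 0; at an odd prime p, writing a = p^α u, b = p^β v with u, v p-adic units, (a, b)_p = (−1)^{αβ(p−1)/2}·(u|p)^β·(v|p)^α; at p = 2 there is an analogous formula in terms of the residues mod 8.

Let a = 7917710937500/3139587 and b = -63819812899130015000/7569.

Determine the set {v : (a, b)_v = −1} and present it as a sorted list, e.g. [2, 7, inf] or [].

Mod squares: a ≡ 310245, b ≡ -86. Check v ∈ {∞, 2, 3, 5, 7, 11, 13, 17, 29, 31, 37, 43}.
v=3: a=3^-3·(≡2), b=3^-2·(≡1) mod 3; (2|3)=-1, (1|3)=+1; (−1)^{-3·-2·1}·(-1)^-2·(+1)^-3 = +1.
v=5: a=5^9·(≡4), b=5^4·(≡4) mod 5; (4|5)=+1, (4|5)=+1; (−1)^{9·4·2}·(+1)^4·(+1)^9 = +1.
v=31: a=31^-2·(≡5), b=31^0·(≡8) mod 31; (5|31)=+1, (8|31)=+1; (−1)^{-2·0·15}·(+1)^0·(+1)^-2 = +1.
v=43: a=43^1·(≡28), b=43^3·(≡31) mod 43; (28|43)=-1, (31|43)=+1; (−1)^{1·3·21}·(-1)^3·(+1)^1 = +1.
v=37: a=37^1·(≡13), b=37^2·(≡26) mod 37; (13|37)=-1, (26|37)=+1; (−1)^{1·2·18}·(-1)^2·(+1)^1 = +1.
v=7: a=7^2·(≡5), b=7^4·(≡6) mod 7; (5|7)=-1, (6|7)=-1; (−1)^{2·4·3}·(-1)^4·(-1)^2 = +1.
v=29: a=29^0·(≡10), b=29^-2·(≡28) mod 29; (10|29)=-1, (28|29)=+1; (−1)^{0·-2·14}·(-1)^-2·(+1)^0 = +1.
v=2: v_2(a)=2, v_2(b)=3; units ≡ 5, 5 (mod 8); ε·ε+αω+βω = 0·0+2·1+3·1 ≡ 1  ⇒  (a,b)_2 = -1.
v=∞: 310245 > 0 and -86 < 0  ⇒  (a,b)_∞ = +1.
v=17: a=17^0·(≡10), b=17^2·(≡15) mod 17; (10|17)=-1, (15|17)=+1; (−1)^{0·2·8}·(-1)^2·(+1)^0 = +1.
v=11: a=11^-2·(≡5), b=11^0·(≡2) mod 11; (5|11)=+1, (2|11)=-1; (−1)^{-2·0·5}·(+1)^0·(-1)^-2 = +1.
v=13: a=13^1·(≡10), b=13^2·(≡2) mod 13; (10|13)=+1, (2|13)=-1; (−1)^{1·2·6}·(+1)^2·(-1)^1 = -1.
(310245, -86 / ℚ) ramifies at {2, 13}: a division algebra.

[2, 13]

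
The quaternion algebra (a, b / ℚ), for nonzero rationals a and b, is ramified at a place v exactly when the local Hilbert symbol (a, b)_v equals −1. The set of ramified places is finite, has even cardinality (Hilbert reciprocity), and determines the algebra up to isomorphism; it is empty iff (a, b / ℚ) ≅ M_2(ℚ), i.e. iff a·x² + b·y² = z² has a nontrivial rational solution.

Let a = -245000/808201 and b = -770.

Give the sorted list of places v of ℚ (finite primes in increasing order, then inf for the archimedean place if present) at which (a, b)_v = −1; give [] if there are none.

(a, b) ≡ (-2, -770) mod (ℚ^×)²; places V = {2, 5, 7, 11, 29, 31, ∞}.
(a,b)_2: α=3, β=1; u≡7, v≡7 (mod 8); ε(u)ε(v)=1·1, αω(v)=3·0, βω(u)=1·0; sum ≡ 1  ⇒  -1.
(a,b)_7: α=2, u≡6; β=1, v≡2 (mod 7); (6|7)=-1, (2|7)=+1; sign (−1)^0·-1^1·+1^2 = -1.
(a,b)_11: α=0, u≡4; β=1, v≡7 (mod 11); (4|11)=+1, (7|11)=-1; sign (−1)^0·+1^1·-1^0 = +1.
(a,b)_31: α=-2, u≡6; β=0, v≡5 (mod 31); (6|31)=-1, (5|31)=+1; sign (−1)^0·-1^0·+1^-2 = +1.
(a,b)_∞: sgn(-2)=−, sgn(-770)=−, so -1.
(a,b)_5: α=4, u≡3; β=1, v≡1 (mod 5); (3|5)=-1, (1|5)=+1; sign (−1)^0·-1^1·+1^4 = -1.
(a,b)_29: α=-2, u≡27; β=0, v≡13 (mod 29); (27|29)=-1, (13|29)=+1; sign (−1)^0·-1^0·+1^-2 = +1.
(-2, -770 / ℚ) ramifies at {2, 5, 7, ∞}: a division algebra.

[2, 5, 7, inf]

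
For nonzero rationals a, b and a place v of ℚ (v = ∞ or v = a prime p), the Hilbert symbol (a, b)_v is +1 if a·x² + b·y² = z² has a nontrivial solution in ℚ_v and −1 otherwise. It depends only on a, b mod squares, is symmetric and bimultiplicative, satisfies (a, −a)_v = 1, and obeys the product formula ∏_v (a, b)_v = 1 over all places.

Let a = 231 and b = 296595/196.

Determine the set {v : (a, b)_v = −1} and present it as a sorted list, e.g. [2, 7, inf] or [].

Mod squares: a ≡ 231, b ≡ 195. Check v ∈ {∞, 2, 3, 5, 7, 11, 13}.
v=2: v_2(a)=0, v_2(b)=-2; units ≡ 7, 3 (mod 8); ε·ε+αω+βω = 1·1+0·1+-2·0 ≡ 1  ⇒  (a,b)_2 = -1.
v=7: a=7^1·(≡5), b=7^-2·(≡3) mod 7; (5|7)=-1, (3|7)=-1; (−1)^{1·-2·3}·(-1)^-2·(-1)^1 = -1.
v=11: a=11^1·(≡10), b=11^0·(≡10) mod 11; (10|11)=-1, (10|11)=-1; (−1)^{1·0·5}·(-1)^0·(-1)^1 = -1.
v=13: a=13^0·(≡10), b=13^3·(≡5) mod 13; (10|13)=+1, (5|13)=-1; (−1)^{0·3·6}·(+1)^3·(-1)^0 = +1.
v=5: a=5^0·(≡1), b=5^1·(≡4) mod 5; (1|5)=+1, (4|5)=+1; (−1)^{0·1·2}·(+1)^1·(+1)^0 = +1.
v=3: a=3^1·(≡2), b=3^3·(≡2) mod 3; (2|3)=-1, (2|3)=-1; (−1)^{1·3·1}·(-1)^3·(-1)^1 = -1.
v=∞: 231 > 0 and 195 > 0  ⇒  (a,b)_∞ = +1.
|Ram(231, 195)| = 4, even; anisotropic at {2, 3, 7, 11}.

[2, 3, 7, 11]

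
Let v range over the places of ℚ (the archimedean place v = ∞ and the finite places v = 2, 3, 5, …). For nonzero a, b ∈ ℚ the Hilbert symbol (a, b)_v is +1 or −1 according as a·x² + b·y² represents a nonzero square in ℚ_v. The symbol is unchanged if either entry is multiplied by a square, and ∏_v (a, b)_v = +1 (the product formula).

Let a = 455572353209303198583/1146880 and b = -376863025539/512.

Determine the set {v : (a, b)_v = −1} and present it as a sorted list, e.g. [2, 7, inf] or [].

(a, b) ≡ (17290, -102102) mod (ℚ^×)²; places V = {2, 3, 5, 7, 11, 13, 17, 19, ∞}.
(a,b)_19: α=3, u≡4; β=2, v≡9 (mod 19); (4|19)=+1, (9|19)=+1; sign (−1)^0·+1^2·+1^3 = +1.
(a,b)_∞: sgn(17290)=+, sgn(-102102)=−, so +1.
(a,b)_13: α=3, u≡12; β=3, v≡5 (mod 13); (12|13)=+1, (5|13)=-1; sign (−1)^0·+1^3·-1^3 = -1.
(a,b)_11: α=6, u≡5; β=3, v≡6 (mod 11); (5|11)=+1, (6|11)=-1; sign (−1)^0·+1^3·-1^6 = +1.
(a,b)_2: α=-15, β=-9; u≡5, v≡5 (mod 8); ε(u)ε(v)=0·0, αω(v)=-15·1, βω(u)=-9·1; sum ≡ 0  ⇒  +1.
(a,b)_7: α=-1, u≡3; β=1, v≡1 (mod 7); (3|7)=-1, (1|7)=+1; sign (−1)^1·-1^1·+1^-1 = +1.
(a,b)_3: α=10, u≡1; β=1, v≡1 (mod 3); (1|3)=+1, (1|3)=+1; sign (−1)^0·+1^1·+1^10 = +1.
(a,b)_17: α=2, u≡16; β=1, v≡10 (mod 17); (16|17)=+1, (10|17)=-1; sign (−1)^0·+1^1·-1^2 = +1.
(a,b)_5: α=-1, u≡3; β=0, v≡3 (mod 5); (3|5)=-1, (3|5)=-1; sign (−1)^0·-1^0·-1^-1 = -1.
|Ram(17290, -102102)| = 2, even; anisotropic at {5, 13}.

[5, 13]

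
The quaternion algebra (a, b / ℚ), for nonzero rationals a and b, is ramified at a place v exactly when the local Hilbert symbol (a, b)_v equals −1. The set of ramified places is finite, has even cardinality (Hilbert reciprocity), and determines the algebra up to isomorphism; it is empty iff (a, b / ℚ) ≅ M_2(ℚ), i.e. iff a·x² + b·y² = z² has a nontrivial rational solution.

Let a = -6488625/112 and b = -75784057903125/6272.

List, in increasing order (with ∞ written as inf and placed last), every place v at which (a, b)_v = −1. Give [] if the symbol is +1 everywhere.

[3, inf]

(a, b) ≡ (-15015, -10) mod (ℚ^×)²; places V = {2, 3, 5, 7, 11, 13, ∞}.
(a,b)_5: α=3, u≡3; β=5, v≡3 (mod 5); (3|5)=-1, (3|5)=-1; sign (−1)^0·-1^5·-1^3 = +1.
(a,b)_3: α=1, u≡2; β=4, v≡2 (mod 3); (2|3)=-1, (2|3)=-1; sign (−1)^0·-1^4·-1^1 = -1.
(a,b)_2: α=-4, β=-7; u≡1, v≡3 (mod 8); ε(u)ε(v)=0·1, αω(v)=-4·1, βω(u)=-7·0; sum ≡ 0  ⇒  +1.
(a,b)_11: α=3, u≡10; β=6, v≡3 (mod 11); (10|11)=-1, (3|11)=+1; sign (−1)^0·-1^6·+1^3 = +1.
(a,b)_7: α=-1, u≡2; β=-2, v≡1 (mod 7); (2|7)=+1, (1|7)=+1; sign (−1)^0·+1^-2·+1^-1 = +1.
(a,b)_13: α=1, u≡11; β=2, v≡9 (mod 13); (11|13)=-1, (9|13)=+1; sign (−1)^0·-1^2·+1^1 = +1.
(a,b)_∞: sgn(-15015)=−, sgn(-10)=−, so -1.
|Ram(-15015, -10)| = 2, even; anisotropic at {3, ∞}.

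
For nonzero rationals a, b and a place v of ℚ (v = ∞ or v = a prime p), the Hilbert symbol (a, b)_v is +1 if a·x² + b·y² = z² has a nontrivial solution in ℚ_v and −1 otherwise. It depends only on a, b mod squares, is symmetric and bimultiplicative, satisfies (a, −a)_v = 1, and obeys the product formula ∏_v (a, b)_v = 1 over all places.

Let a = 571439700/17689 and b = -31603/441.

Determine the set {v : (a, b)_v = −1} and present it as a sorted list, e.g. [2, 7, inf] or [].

(a, b) ≡ (13, -187) mod (ℚ^×)²; places V = {2, 3, 5, 7, 11, 13, 17, 19, ∞}.
(a,b)_∞: sgn(13)=+, sgn(-187)=−, so +1.
(a,b)_17: α=2, u≡9; β=1, v≡6 (mod 17); (9|17)=+1, (6|17)=-1; sign (−1)^0·+1^1·-1^2 = +1.
(a,b)_7: α=-2, u≡5; β=-2, v≡1 (mod 7); (5|7)=-1, (1|7)=+1; sign (−1)^0·-1^-2·+1^-2 = +1.
(a,b)_11: α=0, u≡7; β=1, v≡9 (mod 11); (7|11)=-1, (9|11)=+1; sign (−1)^0·-1^1·+1^0 = -1.
(a,b)_2: α=2, β=0; u≡5, v≡5 (mod 8); ε(u)ε(v)=0·0, αω(v)=2·1, βω(u)=0·1; sum ≡ 0  ⇒  +1.
(a,b)_3: α=2, u≡1; β=-2, v≡2 (mod 3); (1|3)=+1, (2|3)=-1; sign (−1)^0·+1^-2·-1^2 = +1.
(a,b)_13: α=3, u≡1; β=2, v≡5 (mod 13); (1|13)=+1, (5|13)=-1; sign (−1)^0·+1^2·-1^3 = -1.
(a,b)_19: α=-2, u≡15; β=0, v≡8 (mod 19); (15|19)=-1, (8|19)=-1; sign (−1)^0·-1^0·-1^-2 = +1.
(a,b)_5: α=2, u≡2; β=0, v≡2 (mod 5); (2|5)=-1, (2|5)=-1; sign (−1)^0·-1^0·-1^2 = +1.
|Ram(13, -187)| = 2, even; anisotropic at {11, 13}.

[11, 13]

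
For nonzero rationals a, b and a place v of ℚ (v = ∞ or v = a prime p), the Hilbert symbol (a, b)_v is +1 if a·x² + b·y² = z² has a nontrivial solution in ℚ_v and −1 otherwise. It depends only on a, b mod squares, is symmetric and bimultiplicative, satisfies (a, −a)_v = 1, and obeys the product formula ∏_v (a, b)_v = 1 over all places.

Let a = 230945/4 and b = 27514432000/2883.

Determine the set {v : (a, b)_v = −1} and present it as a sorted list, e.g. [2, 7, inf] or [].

(a, b) ≡ (230945, 106590) mod (ℚ^×)²; places V = {2, 3, 5, 11, 13, 17, 19, 31, ∞}.
(a,b)_5: α=1, u≡1; β=3, v≡2 (mod 5); (1|5)=+1, (2|5)=-1; sign (−1)^0·+1^3·-1^1 = -1.
(a,b)_17: α=1, u≡9; β=1, v≡12 (mod 17); (9|17)=+1, (12|17)=-1; sign (−1)^0·+1^1·-1^1 = -1.
(a,b)_13: α=1, u≡5; β=0, v≡12 (mod 13); (5|13)=-1, (12|13)=+1; sign (−1)^0·-1^0·+1^1 = +1.
(a,b)_3: α=0, u≡2; β=-1, v≡1 (mod 3); (2|3)=-1, (1|3)=+1; sign (−1)^0·-1^-1·+1^0 = -1.
(a,b)_∞: sgn(230945)=+, sgn(106590)=+, so +1.
(a,b)_2: α=-2, β=9; u≡1, v≡7 (mod 8); ε(u)ε(v)=0·1, αω(v)=-2·0, βω(u)=9·0; sum ≡ 0  ⇒  +1.
(a,b)_31: α=0, u≡22; β=-2, v≡6 (mod 31); (22|31)=-1, (6|31)=-1; sign (−1)^0·-1^-2·-1^0 = +1.
(a,b)_19: α=1, u≡13; β=1, v≡7 (mod 19); (13|19)=-1, (7|19)=+1; sign (−1)^1·-1^1·+1^1 = +1.
(a,b)_11: α=1, u≡10; β=3, v≡8 (mod 11); (10|11)=-1, (8|11)=-1; sign (−1)^1·-1^3·-1^1 = -1.
(230945, 106590 / ℚ) ramifies at {3, 5, 11, 17}: a division algebra.

[3, 5, 11, 17]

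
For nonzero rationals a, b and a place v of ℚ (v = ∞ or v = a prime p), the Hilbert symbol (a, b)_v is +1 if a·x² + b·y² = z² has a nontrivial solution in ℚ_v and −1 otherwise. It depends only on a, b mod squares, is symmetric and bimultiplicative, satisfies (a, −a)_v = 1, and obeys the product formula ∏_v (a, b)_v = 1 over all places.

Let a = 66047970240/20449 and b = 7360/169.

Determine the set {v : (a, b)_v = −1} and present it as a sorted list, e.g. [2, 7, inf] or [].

[2, 7]

Mod squares: a ≡ 260015, b ≡ 115. Check v ∈ {∞, 2, 3, 5, 7, 11, 13, 17, 19, 23}.
v=19: a=19^1·(≡5), b=19^0·(≡6) mod 19; (5|19)=+1, (6|19)=+1; (−1)^{1·0·9}·(+1)^0·(+1)^1 = +1.
v=3: a=3^4·(≡2), b=3^0·(≡1) mod 3; (2|3)=-1, (1|3)=+1; (−1)^{4·0·1}·(-1)^0·(+1)^4 = +1.
v=13: a=13^-2·(≡11), b=13^-2·(≡2) mod 13; (11|13)=-1, (2|13)=-1; (−1)^{-2·-2·6}·(-1)^-2·(-1)^-2 = +1.
v=7: a=7^3·(≡6), b=7^0·(≡3) mod 7; (6|7)=-1, (3|7)=-1; (−1)^{3·0·3}·(-1)^0·(-1)^3 = -1.
v=5: a=5^1·(≡2), b=5^1·(≡3) mod 5; (2|5)=-1, (3|5)=-1; (−1)^{1·1·2}·(-1)^1·(-1)^1 = +1.
v=23: a=23^1·(≡1), b=23^1·(≡17) mod 23; (1|23)=+1, (17|23)=-1; (−1)^{1·1·11}·(+1)^1·(-1)^1 = +1.
v=∞: 260015 > 0 and 115 > 0  ⇒  (a,b)_∞ = +1.
v=11: a=11^-2·(≡8), b=11^0·(≡3) mod 11; (8|11)=-1, (3|11)=+1; (−1)^{-2·0·5}·(-1)^0·(+1)^-2 = +1.
v=17: a=17^1·(≡5), b=17^0·(≡1) mod 17; (5|17)=-1, (1|17)=+1; (−1)^{1·0·8}·(-1)^0·(+1)^1 = +1.
v=2: v_2(a)=6, v_2(b)=6; units ≡ 7, 3 (mod 8); ε·ε+αω+βω = 1·1+6·1+6·0 ≡ 1  ⇒  (a,b)_2 = -1.
Ram(260015, 115) = {2, 7}; no ℚ_2-point on the conic.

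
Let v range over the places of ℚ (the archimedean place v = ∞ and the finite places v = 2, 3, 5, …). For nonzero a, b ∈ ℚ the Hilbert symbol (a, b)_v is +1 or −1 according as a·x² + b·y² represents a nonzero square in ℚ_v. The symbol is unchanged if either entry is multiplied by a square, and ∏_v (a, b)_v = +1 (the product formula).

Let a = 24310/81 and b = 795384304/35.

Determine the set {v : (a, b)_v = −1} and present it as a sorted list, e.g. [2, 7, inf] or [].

[2, 7, 11, 17]

Mod squares: a ≡ 24310, b ≡ 85085. Check v ∈ {∞, 2, 3, 5, 7, 11, 13, 17}.
v=13: a=13^1·(≡8), b=13^3·(≡11) mod 13; (8|13)=-1, (11|13)=-1; (−1)^{1·3·6}·(-1)^3·(-1)^1 = +1.
v=2: v_2(a)=1, v_2(b)=4; units ≡ 3, 5 (mod 8); ε·ε+αω+βω = 1·0+1·1+4·1 ≡ 1  ⇒  (a,b)_2 = -1.
v=5: a=5^1·(≡2), b=5^-1·(≡2) mod 5; (2|5)=-1, (2|5)=-1; (−1)^{1·-1·2}·(-1)^-1·(-1)^1 = +1.
v=∞: 24310 > 0 and 85085 > 0  ⇒  (a,b)_∞ = +1.
v=11: a=11^1·(≡8), b=11^3·(≡10) mod 11; (8|11)=-1, (10|11)=-1; (−1)^{1·3·5}·(-1)^3·(-1)^1 = -1.
v=7: a=7^0·(≡5), b=7^-1·(≡3) mod 7; (5|7)=-1, (3|7)=-1; (−1)^{0·-1·3}·(-1)^-1·(-1)^0 = -1.
v=17: a=17^1·(≡8), b=17^1·(≡14) mod 17; (8|17)=+1, (14|17)=-1; (−1)^{1·1·8}·(+1)^1·(-1)^1 = -1.
v=3: a=3^-4·(≡1), b=3^0·(≡2) mod 3; (1|3)=+1, (2|3)=-1; (−1)^{-4·0·1}·(+1)^0·(-1)^-4 = +1.
(24310, 85085 / ℚ) ramifies at {2, 7, 11, 17}: a division algebra.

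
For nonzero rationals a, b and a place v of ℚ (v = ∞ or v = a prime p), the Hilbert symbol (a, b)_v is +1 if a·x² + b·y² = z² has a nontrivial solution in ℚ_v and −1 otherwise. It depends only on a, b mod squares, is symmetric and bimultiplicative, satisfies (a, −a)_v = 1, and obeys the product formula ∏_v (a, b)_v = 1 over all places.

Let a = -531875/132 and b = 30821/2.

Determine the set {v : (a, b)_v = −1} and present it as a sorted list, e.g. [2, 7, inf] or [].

[2, 37]

Mod squares: a ≡ -28083, b ≡ 1258. Check v ∈ {∞, 2, 3, 5, 7, 11, 17, 23, 37}.
v=7: a=7^0·(≡1), b=7^2·(≡3) mod 7; (1|7)=+1, (3|7)=-1; (−1)^{0·2·3}·(+1)^2·(-1)^0 = +1.
v=17: a=17^0·(≡16), b=17^1·(≡14) mod 17; (16|17)=+1, (14|17)=-1; (−1)^{0·1·8}·(+1)^1·(-1)^0 = +1.
v=∞: -28083 < 0 and 1258 > 0  ⇒  (a,b)_∞ = +1.
v=37: a=37^1·(≡22), b=37^1·(≡28) mod 37; (22|37)=-1, (28|37)=+1; (−1)^{1·1·18}·(-1)^1·(+1)^1 = -1.
v=5: a=5^4·(≡2), b=5^0·(≡3) mod 5; (2|5)=-1, (3|5)=-1; (−1)^{4·0·2}·(-1)^0·(-1)^4 = +1.
v=3: a=3^-1·(≡2), b=3^0·(≡1) mod 3; (2|3)=-1, (1|3)=+1; (−1)^{-1·0·1}·(-1)^0·(+1)^-1 = +1.
v=23: a=23^1·(≡17), b=23^0·(≡12) mod 23; (17|23)=-1, (12|23)=+1; (−1)^{1·0·11}·(-1)^0·(+1)^1 = +1.
v=2: v_2(a)=-2, v_2(b)=-1; units ≡ 5, 5 (mod 8); ε·ε+αω+βω = 0·0+-2·1+-1·1 ≡ 1  ⇒  (a,b)_2 = -1.
v=11: a=11^-1·(≡8), b=11^0·(≡5) mod 11; (8|11)=-1, (5|11)=+1; (−1)^{-1·0·5}·(-1)^0·(+1)^-1 = +1.
|Ram(-28083, 1258)| = 2, even; anisotropic at {2, 37}.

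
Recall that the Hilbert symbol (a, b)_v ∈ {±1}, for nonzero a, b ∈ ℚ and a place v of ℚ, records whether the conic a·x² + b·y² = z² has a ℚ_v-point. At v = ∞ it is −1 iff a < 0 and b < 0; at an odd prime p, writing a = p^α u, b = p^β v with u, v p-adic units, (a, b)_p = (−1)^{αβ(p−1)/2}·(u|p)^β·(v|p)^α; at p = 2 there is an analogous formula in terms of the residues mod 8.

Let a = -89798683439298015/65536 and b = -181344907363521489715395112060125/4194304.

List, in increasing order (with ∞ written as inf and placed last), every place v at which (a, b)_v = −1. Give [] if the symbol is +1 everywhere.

[3, 5, 13, 23, 29, inf]

(a, b) ≡ (-96135, -10005) mod (ℚ^×)²; places V = {2, 3, 5, 7, 13, 17, 23, 29, ∞}.
(a,b)_3: α=5, u≡1; β=11, v≡1 (mod 3); (1|3)=+1, (1|3)=+1; sign (−1)^1·+1^11·+1^5 = -1.
(a,b)_∞: sgn(-96135)=−, sgn(-10005)=−, so -1.
(a,b)_17: α=1, u≡6; β=2, v≡4 (mod 17); (6|17)=-1, (4|17)=+1; sign (−1)^0·-1^2·+1^1 = +1.
(a,b)_7: α=2, u≡5; β=4, v≡3 (mod 7); (5|7)=-1, (3|7)=-1; sign (−1)^0·-1^4·-1^2 = +1.
(a,b)_23: α=4, u≡7; β=7, v≡2 (mod 23); (7|23)=-1, (2|23)=+1; sign (−1)^0·-1^7·+1^4 = -1.
(a,b)_29: α=3, u≡23; β=5, v≡27 (mod 29); (23|29)=+1, (27|29)=-1; sign (−1)^0·+1^5·-1^3 = -1.
(a,b)_2: α=-16, β=-22; u≡1, v≡3 (mod 8); ε(u)ε(v)=0·1, αω(v)=-16·1, βω(u)=-22·0; sum ≡ 0  ⇒  +1.
(a,b)_5: α=1, u≡2; β=3, v≡1 (mod 5); (2|5)=-1, (1|5)=+1; sign (−1)^0·-1^3·+1^1 = -1.
(a,b)_13: α=1, u≡7; β=2, v≡2 (mod 13); (7|13)=-1, (2|13)=-1; sign (−1)^0·-1^2·-1^1 = -1.
Ram(-96135, -10005) = {3, 5, 13, 23, 29, ∞}; no ℚ_3-point on the conic.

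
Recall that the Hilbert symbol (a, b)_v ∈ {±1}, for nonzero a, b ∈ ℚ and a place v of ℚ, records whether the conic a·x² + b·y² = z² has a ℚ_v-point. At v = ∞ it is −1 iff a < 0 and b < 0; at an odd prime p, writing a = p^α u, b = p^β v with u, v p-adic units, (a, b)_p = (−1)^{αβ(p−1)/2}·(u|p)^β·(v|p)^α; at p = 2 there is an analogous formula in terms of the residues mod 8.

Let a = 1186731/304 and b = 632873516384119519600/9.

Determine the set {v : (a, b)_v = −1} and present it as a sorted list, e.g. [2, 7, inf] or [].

Mod squares: a ≡ 5681, b ≡ 31. Check v ∈ {∞, 2, 3, 5, 7, 13, 19, 23, 31}.
v=23: a=23^1·(≡20), b=23^4·(≡8) mod 23; (20|23)=-1, (8|23)=+1; (−1)^{1·4·11}·(-1)^4·(+1)^1 = +1.
v=2: v_2(a)=-4, v_2(b)=4; units ≡ 1, 7 (mod 8); ε·ε+αω+βω = 0·1+-4·0+4·0 ≡ 0  ⇒  (a,b)_2 = +1.
v=∞: 5681 > 0 and 31 > 0  ⇒  (a,b)_∞ = +1.
v=31: a=31^0·(≡7), b=31^1·(≡7) mod 31; (7|31)=+1, (7|31)=+1; (−1)^{0·1·15}·(+1)^1·(+1)^0 = +1.
v=5: a=5^0·(≡4), b=5^2·(≡1) mod 5; (4|5)=+1, (1|5)=+1; (−1)^{0·2·2}·(+1)^2·(+1)^0 = +1.
v=7: a=7^2·(≡2), b=7^2·(≡6) mod 7; (2|7)=+1, (6|7)=-1; (−1)^{2·2·3}·(+1)^2·(-1)^2 = +1.
v=3: a=3^4·(≡2), b=3^-2·(≡1) mod 3; (2|3)=-1, (1|3)=+1; (−1)^{4·-2·1}·(-1)^-2·(+1)^4 = +1.
v=13: a=13^1·(≡8), b=13^4·(≡5) mod 13; (8|13)=-1, (5|13)=-1; (−1)^{1·4·6}·(-1)^4·(-1)^1 = -1.
v=19: a=19^-1·(≡3), b=19^4·(≡15) mod 19; (3|19)=-1, (15|19)=-1; (−1)^{-1·4·9}·(-1)^4·(-1)^-1 = -1.
Ram(5681, 31) = {13, 19}; no ℚ_13-point on the conic.

[13, 19]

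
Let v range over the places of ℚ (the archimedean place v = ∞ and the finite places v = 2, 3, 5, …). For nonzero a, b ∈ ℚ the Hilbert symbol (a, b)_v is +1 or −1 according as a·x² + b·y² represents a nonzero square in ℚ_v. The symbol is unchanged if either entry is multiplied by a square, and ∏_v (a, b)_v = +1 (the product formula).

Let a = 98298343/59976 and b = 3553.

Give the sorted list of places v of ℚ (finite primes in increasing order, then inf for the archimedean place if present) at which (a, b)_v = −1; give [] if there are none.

(a, b) ≡ (163438, 3553) mod (ℚ^×)²; places V = {2, 3, 7, 11, 13, 17, 19, 23, ∞}.
(a,b)_7: α=-2, u≡4; β=0, v≡4 (mod 7); (4|7)=+1, (4|7)=+1; sign (−1)^0·+1^0·+1^-2 = +1.
(a,b)_11: α=3, u≡8; β=1, v≡4 (mod 11); (8|11)=-1, (4|11)=+1; sign (−1)^1·-1^1·+1^3 = +1.
(a,b)_2: α=-3, β=0; u≡7, v≡1 (mod 8); ε(u)ε(v)=1·0, αω(v)=-3·0, βω(u)=0·0; sum ≡ 0  ⇒  +1.
(a,b)_∞: sgn(163438)=+, sgn(3553)=+, so +1.
(a,b)_23: α=1, u≡11; β=0, v≡11 (mod 23); (11|23)=-1, (11|23)=-1; sign (−1)^0·-1^0·-1^1 = -1.
(a,b)_17: α=-1, u≡16; β=1, v≡5 (mod 17); (16|17)=+1, (5|17)=-1; sign (−1)^0·+1^1·-1^-1 = -1.
(a,b)_19: α=1, u≡12; β=1, v≡16 (mod 19); (12|19)=-1, (16|19)=+1; sign (−1)^1·-1^1·+1^1 = +1.
(a,b)_13: α=2, u≡2; β=0, v≡4 (mod 13); (2|13)=-1, (4|13)=+1; sign (−1)^0·-1^0·+1^2 = +1.
(a,b)_3: α=-2, u≡1; β=0, v≡1 (mod 3); (1|3)=+1, (1|3)=+1; sign (−1)^0·+1^0·+1^-2 = +1.
|Ram(163438, 3553)| = 2, even; anisotropic at {17, 23}.

[17, 23]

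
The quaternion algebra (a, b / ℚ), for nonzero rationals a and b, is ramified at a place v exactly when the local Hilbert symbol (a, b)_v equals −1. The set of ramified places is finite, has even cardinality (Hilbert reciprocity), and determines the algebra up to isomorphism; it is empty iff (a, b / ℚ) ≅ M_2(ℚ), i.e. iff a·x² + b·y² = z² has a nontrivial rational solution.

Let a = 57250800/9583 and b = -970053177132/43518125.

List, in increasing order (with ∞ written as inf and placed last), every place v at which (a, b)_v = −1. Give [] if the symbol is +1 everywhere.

[7, 13, 29, 31]

(a, b) ≡ (12369, -11687) mod (ℚ^×)²; places V = {2, 3, 5, 7, 13, 17, 19, 29, 31, 37, ∞}.
(a,b)_7: α=-1, u≡3; β=-4, v≡5 (mod 7); (3|7)=-1, (5|7)=-1; sign (−1)^0·-1^-4·-1^-1 = -1.
(a,b)_∞: sgn(12369)=+, sgn(-11687)=−, so +1.
(a,b)_5: α=2, u≡4; β=-4, v≡2 (mod 5); (4|5)=+1, (2|5)=-1; sign (−1)^0·+1^-4·-1^2 = +1.
(a,b)_3: α=5, u≡1; β=2, v≡1 (mod 3); (1|3)=+1, (1|3)=+1; sign (−1)^0·+1^2·+1^5 = +1.
(a,b)_17: α=0, u≡3; β=2, v≡1 (mod 17); (3|17)=-1, (1|17)=+1; sign (−1)^0·-1^2·+1^0 = +1.
(a,b)_37: α=-2, u≡26; β=2, v≡22 (mod 37); (26|37)=+1, (22|37)=-1; sign (−1)^0·+1^2·-1^-2 = +1.
(a,b)_31: α=1, u≡17; β=1, v≡15 (mod 31); (17|31)=-1, (15|31)=-1; sign (−1)^1·-1^1·-1^1 = -1.
(a,b)_2: α=4, β=2; u≡1, v≡1 (mod 8); ε(u)ε(v)=0·0, αω(v)=4·0, βω(u)=2·0; sum ≡ 0  ⇒  +1.
(a,b)_19: α=1, u≡4; β=0, v≡1 (mod 19); (4|19)=+1, (1|19)=+1; sign (−1)^0·+1^0·+1^1 = +1.
(a,b)_29: α=0, u≡19; β=-1, v≡17 (mod 29); (19|29)=-1, (17|29)=-1; sign (−1)^0·-1^-1·-1^0 = -1.
(a,b)_13: α=0, u≡11; β=3, v≡11 (mod 13); (11|13)=-1, (11|13)=-1; sign (−1)^0·-1^3·-1^0 = -1.
|Ram(12369, -11687)| = 4, even; anisotropic at {7, 13, 29, 31}.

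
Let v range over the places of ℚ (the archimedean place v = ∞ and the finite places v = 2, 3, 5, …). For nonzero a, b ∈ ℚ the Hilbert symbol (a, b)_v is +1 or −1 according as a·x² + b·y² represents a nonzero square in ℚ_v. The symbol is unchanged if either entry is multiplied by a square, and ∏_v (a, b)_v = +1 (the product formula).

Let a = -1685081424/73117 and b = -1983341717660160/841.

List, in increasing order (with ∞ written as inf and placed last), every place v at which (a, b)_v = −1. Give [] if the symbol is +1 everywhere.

[2, 5, 19, inf]

Mod squares: a ≡ -187473, b ≡ -690. Check v ∈ {∞, 2, 3, 5, 11, 13, 17, 19, 23, 29}.
v=5: a=5^0·(≡3), b=5^1·(≡3) mod 5; (3|5)=-1, (3|5)=-1; (−1)^{0·1·2}·(-1)^1·(-1)^0 = -1.
v=2: v_2(a)=4, v_2(b)=9; units ≡ 7, 7 (mod 8); ε·ε+αω+βω = 1·1+4·0+9·0 ≡ 1  ⇒  (a,b)_2 = -1.
v=19: a=19^1·(≡13), b=19^2·(≡3) mod 19; (13|19)=-1, (3|19)=-1; (−1)^{1·2·9}·(-1)^2·(-1)^1 = -1.
v=29: a=29^2·(≡15), b=29^-2·(≡20) mod 29; (15|29)=-1, (20|29)=+1; (−1)^{2·-2·14}·(-1)^-2·(+1)^2 = +1.
v=17: a=17^-2·(≡6), b=17^0·(≡12) mod 17; (6|17)=-1, (12|17)=-1; (−1)^{-2·0·8}·(-1)^0·(-1)^-2 = +1.
v=13: a=13^3·(≡12), b=13^4·(≡4) mod 13; (12|13)=+1, (4|13)=+1; (−1)^{3·4·6}·(+1)^4·(+1)^3 = +1.
v=3: a=3^1·(≡2), b=3^3·(≡1) mod 3; (2|3)=-1, (1|3)=+1; (−1)^{1·3·1}·(-1)^3·(+1)^1 = +1.
v=∞: -187473 < 0 and -690 < 0  ⇒  (a,b)_∞ = -1.
v=23: a=23^-1·(≡15), b=23^1·(≡13) mod 23; (15|23)=-1, (13|23)=+1; (−1)^{-1·1·11}·(-1)^1·(+1)^-1 = +1.
v=11: a=11^-1·(≡6), b=11^2·(≡3) mod 11; (6|11)=-1, (3|11)=+1; (−1)^{-1·2·5}·(-1)^2·(+1)^-1 = +1.
Ram(-187473, -690) = {2, 5, 19, ∞}; no ℚ_2-point on the conic.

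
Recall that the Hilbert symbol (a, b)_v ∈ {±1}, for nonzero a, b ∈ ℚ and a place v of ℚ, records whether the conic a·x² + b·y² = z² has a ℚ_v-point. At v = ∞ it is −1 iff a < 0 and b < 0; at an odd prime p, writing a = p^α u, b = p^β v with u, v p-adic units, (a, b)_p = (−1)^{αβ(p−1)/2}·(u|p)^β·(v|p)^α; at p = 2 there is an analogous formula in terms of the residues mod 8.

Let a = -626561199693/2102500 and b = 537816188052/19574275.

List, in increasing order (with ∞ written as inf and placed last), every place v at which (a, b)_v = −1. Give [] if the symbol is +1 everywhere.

Mod squares: a ≡ -528333, b ≡ 5811663. Check v ∈ {∞, 2, 3, 5, 7, 11, 13, 17, 19, 23, 29, 31}.
v=29: a=29^-2·(≡14), b=29^-2·(≡22) mod 29; (14|29)=-1, (22|29)=+1; (−1)^{-2·-2·14}·(-1)^-2·(+1)^-2 = +1.
v=19: a=19^1·(≡9), b=19^-1·(≡18) mod 19; (9|19)=+1, (18|19)=-1; (−1)^{1·-1·9}·(+1)^-1·(-1)^1 = +1.
v=2: v_2(a)=-2, v_2(b)=2; units ≡ 3, 7 (mod 8); ε·ε+αω+βω = 1·1+-2·0+2·1 ≡ 1  ⇒  (a,b)_2 = -1.
v=3: a=3^5·(≡1), b=3^3·(≡1) mod 3; (1|3)=+1, (1|3)=+1; (−1)^{5·3·1}·(+1)^3·(+1)^5 = -1.
v=17: a=17^0·(≡14), b=17^2·(≡9) mod 17; (14|17)=-1, (9|17)=+1; (−1)^{0·2·8}·(-1)^2·(+1)^0 = +1.
v=∞: -528333 < 0 and 5811663 > 0  ⇒  (a,b)_∞ = +1.
v=13: a=13^1·(≡9), b=13^3·(≡8) mod 13; (9|13)=+1, (8|13)=-1; (−1)^{1·3·6}·(+1)^3·(-1)^1 = -1.
v=11: a=11^4·(≡8), b=11^1·(≡5) mod 11; (8|11)=-1, (5|11)=+1; (−1)^{4·1·5}·(-1)^1·(+1)^4 = -1.
v=5: a=5^-4·(≡3), b=5^-2·(≡2) mod 5; (3|5)=-1, (2|5)=-1; (−1)^{-4·-2·2}·(-1)^-2·(-1)^-4 = +1.
v=31: a=31^1·(≡20), b=31^1·(≡1) mod 31; (20|31)=+1, (1|31)=+1; (−1)^{1·1·15}·(+1)^1·(+1)^1 = -1.
v=23: a=23^1·(≡16), b=23^1·(≡9) mod 23; (16|23)=+1, (9|23)=+1; (−1)^{1·1·11}·(+1)^1·(+1)^1 = -1.
v=7: a=7^0·(≡5), b=7^-2·(≡4) mod 7; (5|7)=-1, (4|7)=+1; (−1)^{0·-2·3}·(-1)^-2·(+1)^0 = +1.
(-528333, 5811663 / ℚ) ramifies at {2, 3, 11, 13, 23, 31}: a division algebra.

[2, 3, 11, 13, 23, 31]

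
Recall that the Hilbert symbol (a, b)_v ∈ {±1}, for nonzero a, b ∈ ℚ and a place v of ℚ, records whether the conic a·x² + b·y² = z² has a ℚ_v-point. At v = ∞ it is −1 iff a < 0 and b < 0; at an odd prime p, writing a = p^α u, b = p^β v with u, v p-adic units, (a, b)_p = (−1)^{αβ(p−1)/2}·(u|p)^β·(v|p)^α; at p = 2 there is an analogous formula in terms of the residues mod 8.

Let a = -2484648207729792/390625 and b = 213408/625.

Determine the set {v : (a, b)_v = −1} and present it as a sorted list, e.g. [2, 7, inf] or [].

Mod squares: a ≡ -2418, b ≡ 1482. Check v ∈ {∞, 2, 3, 5, 13, 19, 31}.
v=5: a=5^-8·(≡3), b=5^-4·(≡3) mod 5; (3|5)=-1, (3|5)=-1; (−1)^{-8·-4·2}·(-1)^-4·(-1)^-8 = +1.
v=31: a=31^1·(≡12), b=31^0·(≡7) mod 31; (12|31)=-1, (7|31)=+1; (−1)^{1·0·15}·(-1)^0·(+1)^1 = +1.
v=2: v_2(a)=7, v_2(b)=5; units ≡ 7, 5 (mod 8); ε·ε+αω+βω = 1·0+7·1+5·0 ≡ 1  ⇒  (a,b)_2 = -1.
v=13: a=13^3·(≡10), b=13^1·(≡10) mod 13; (10|13)=+1, (10|13)=+1; (−1)^{3·1·6}·(+1)^1·(+1)^3 = +1.
v=3: a=3^7·(≡1), b=3^3·(≡2) mod 3; (1|3)=+1, (2|3)=-1; (−1)^{7·3·1}·(+1)^3·(-1)^7 = +1.
v=19: a=19^4·(≡18), b=19^1·(≡8) mod 19; (18|19)=-1, (8|19)=-1; (−1)^{4·1·9}·(-1)^1·(-1)^4 = -1.
v=∞: -2418 < 0 and 1482 > 0  ⇒  (a,b)_∞ = +1.
|Ram(-2418, 1482)| = 2, even; anisotropic at {2, 19}.

[2, 19]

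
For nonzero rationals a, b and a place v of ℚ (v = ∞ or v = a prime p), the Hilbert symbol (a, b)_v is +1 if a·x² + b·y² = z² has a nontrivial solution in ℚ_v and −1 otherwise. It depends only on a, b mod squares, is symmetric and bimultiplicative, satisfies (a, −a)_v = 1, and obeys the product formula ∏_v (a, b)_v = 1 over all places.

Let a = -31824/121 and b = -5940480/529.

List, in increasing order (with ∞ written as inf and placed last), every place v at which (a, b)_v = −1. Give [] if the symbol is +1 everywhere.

[2, 7, 17, inf]

(a, b) ≡ (-221, -23205) mod (ℚ^×)²; places V = {2, 3, 5, 7, 11, 13, 17, 23, ∞}.
(a,b)_7: α=0, u≡6; β=1, v≡3 (mod 7); (6|7)=-1, (3|7)=-1; sign (−1)^0·-1^1·-1^0 = -1.
(a,b)_3: α=2, u≡1; β=1, v≡2 (mod 3); (1|3)=+1, (2|3)=-1; sign (−1)^0·+1^1·-1^2 = +1.
(a,b)_∞: sgn(-221)=−, sgn(-23205)=−, so -1.
(a,b)_5: α=0, u≡1; β=1, v≡1 (mod 5); (1|5)=+1, (1|5)=+1; sign (−1)^0·+1^1·+1^0 = +1.
(a,b)_13: α=1, u≡12; β=1, v≡9 (mod 13); (12|13)=+1, (9|13)=+1; sign (−1)^0·+1^1·+1^1 = +1.
(a,b)_23: α=0, u≡9; β=-2, v≡6 (mod 23); (9|23)=+1, (6|23)=+1; sign (−1)^0·+1^-2·+1^0 = +1.
(a,b)_17: α=1, u≡16; β=1, v≡6 (mod 17); (16|17)=+1, (6|17)=-1; sign (−1)^0·+1^1·-1^1 = -1.
(a,b)_11: α=-2, u≡10; β=0, v≡4 (mod 11); (10|11)=-1, (4|11)=+1; sign (−1)^0·-1^0·+1^-2 = +1.
(a,b)_2: α=4, β=8; u≡3, v≡3 (mod 8); ε(u)ε(v)=1·1, αω(v)=4·1, βω(u)=8·1; sum ≡ 1  ⇒  -1.
|Ram(-221, -23205)| = 4, even; anisotropic at {2, 7, 17, ∞}.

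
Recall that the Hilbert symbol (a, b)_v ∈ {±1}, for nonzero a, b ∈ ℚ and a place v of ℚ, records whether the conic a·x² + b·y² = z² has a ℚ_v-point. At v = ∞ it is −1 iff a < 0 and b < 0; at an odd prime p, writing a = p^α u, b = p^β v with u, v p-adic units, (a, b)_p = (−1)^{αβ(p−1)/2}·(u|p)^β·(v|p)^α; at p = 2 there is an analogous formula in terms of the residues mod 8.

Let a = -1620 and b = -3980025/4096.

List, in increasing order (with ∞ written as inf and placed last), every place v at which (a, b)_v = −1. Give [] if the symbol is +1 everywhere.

Mod squares: a ≡ -5, b ≡ -1. Check v ∈ {∞, 2, 3, 5, 7, 19}.
v=3: a=3^4·(≡1), b=3^2·(≡2) mod 3; (1|3)=+1, (2|3)=-1; (−1)^{4·2·1}·(+1)^2·(-1)^4 = +1.
v=2: v_2(a)=2, v_2(b)=-12; units ≡ 3, 7 (mod 8); ε·ε+αω+βω = 1·1+2·0+-12·1 ≡ 1  ⇒  (a,b)_2 = -1.
v=5: a=5^1·(≡1), b=5^2·(≡4) mod 5; (1|5)=+1, (4|5)=+1; (−1)^{1·2·2}·(+1)^2·(+1)^1 = +1.
v=7: a=7^0·(≡4), b=7^2·(≡3) mod 7; (4|7)=+1, (3|7)=-1; (−1)^{0·2·3}·(+1)^2·(-1)^0 = +1.
v=∞: -5 < 0 and -1 < 0  ⇒  (a,b)_∞ = -1.
v=19: a=19^0·(≡14), b=19^2·(≡3) mod 19; (14|19)=-1, (3|19)=-1; (−1)^{0·2·9}·(-1)^2·(-1)^0 = +1.
(-5, -1 / ℚ) ramifies at {2, ∞}: a division algebra.

[2, inf]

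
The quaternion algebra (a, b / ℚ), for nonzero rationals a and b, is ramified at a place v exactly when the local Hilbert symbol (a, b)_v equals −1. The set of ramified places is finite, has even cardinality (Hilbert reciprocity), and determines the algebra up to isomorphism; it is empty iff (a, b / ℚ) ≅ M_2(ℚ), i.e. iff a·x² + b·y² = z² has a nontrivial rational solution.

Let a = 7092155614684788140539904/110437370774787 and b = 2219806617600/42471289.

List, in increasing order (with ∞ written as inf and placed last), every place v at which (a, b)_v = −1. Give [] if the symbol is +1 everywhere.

(a, b) ≡ (1518, 759) mod (ℚ^×)²; places V = {2, 3, 5, 7, 11, 13, 19, 23, ∞}.
(a,b)_5: α=0, u≡2; β=2, v≡1 (mod 5); (2|5)=-1, (1|5)=+1; sign (−1)^0·-1^2·+1^0 = +1.
(a,b)_13: α=8, u≡12; β=4, v≡7 (mod 13); (12|13)=+1, (7|13)=-1; sign (−1)^0·+1^4·-1^8 = +1.
(a,b)_23: α=3, u≡7; β=1, v≡17 (mod 23); (7|23)=-1, (17|23)=-1; sign (−1)^1·-1^1·-1^3 = -1.
(a,b)_11: α=3, u≡7; β=1, v≡5 (mod 11); (7|11)=-1, (5|11)=+1; sign (−1)^1·-1^1·+1^3 = +1.
(a,b)_7: α=-10, u≡3; β=-6, v≡3 (mod 7); (3|7)=-1, (3|7)=-1; sign (−1)^0·-1^-6·-1^-10 = +1.
(a,b)_3: α=-1, u≡2; β=1, v≡1 (mod 3); (2|3)=-1, (1|3)=+1; sign (−1)^1·-1^1·+1^-1 = +1.
(a,b)_2: α=29, β=12; u≡7, v≡7 (mod 8); ε(u)ε(v)=1·1, αω(v)=29·0, βω(u)=12·0; sum ≡ 1  ⇒  -1.
(a,b)_19: α=-4, u≡4; β=-2, v≡2 (mod 19); (4|19)=+1, (2|19)=-1; sign (−1)^0·+1^-2·-1^-4 = +1.
(a,b)_∞: sgn(1518)=+, sgn(759)=+, so +1.
Ram(1518, 759) = {2, 23}; no ℚ_2-point on the conic.

[2, 23]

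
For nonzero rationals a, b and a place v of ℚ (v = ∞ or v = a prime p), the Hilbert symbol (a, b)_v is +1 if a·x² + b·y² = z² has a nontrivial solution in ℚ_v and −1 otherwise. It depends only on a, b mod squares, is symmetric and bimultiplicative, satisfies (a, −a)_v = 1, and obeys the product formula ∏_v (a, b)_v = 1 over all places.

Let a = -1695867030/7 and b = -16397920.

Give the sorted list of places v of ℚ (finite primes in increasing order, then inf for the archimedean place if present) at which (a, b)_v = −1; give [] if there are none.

[5, 11, 13, inf]

(a, b) ≡ (-10010, -70) mod (ℚ^×)²; places V = {2, 3, 5, 7, 11, 13, ∞}.
(a,b)_3: α=4, u≡1; β=0, v≡2 (mod 3); (1|3)=+1, (2|3)=-1; sign (−1)^0·+1^0·-1^4 = +1.
(a,b)_7: α=-1, u≡3; β=1, v≡4 (mod 7); (3|7)=-1, (4|7)=+1; sign (−1)^1·-1^1·+1^-1 = +1.
(a,b)_13: α=1, u≡9; β=0, v≡7 (mod 13); (9|13)=+1, (7|13)=-1; sign (−1)^0·+1^0·-1^1 = -1.
(a,b)_5: α=1, u≡2; β=1, v≡1 (mod 5); (2|5)=-1, (1|5)=+1; sign (−1)^0·-1^1·+1^1 = -1.
(a,b)_2: α=1, β=5; u≡3, v≡5 (mod 8); ε(u)ε(v)=1·0, αω(v)=1·1, βω(u)=5·1; sum ≡ 0  ⇒  +1.
(a,b)_11: α=5, u≡9; β=4, v≡2 (mod 11); (9|11)=+1, (2|11)=-1; sign (−1)^0·+1^4·-1^5 = -1.
(a,b)_∞: sgn(-10010)=−, sgn(-70)=−, so -1.
Ram(-10010, -70) = {5, 11, 13, ∞}; no ℚ_5-point on the conic.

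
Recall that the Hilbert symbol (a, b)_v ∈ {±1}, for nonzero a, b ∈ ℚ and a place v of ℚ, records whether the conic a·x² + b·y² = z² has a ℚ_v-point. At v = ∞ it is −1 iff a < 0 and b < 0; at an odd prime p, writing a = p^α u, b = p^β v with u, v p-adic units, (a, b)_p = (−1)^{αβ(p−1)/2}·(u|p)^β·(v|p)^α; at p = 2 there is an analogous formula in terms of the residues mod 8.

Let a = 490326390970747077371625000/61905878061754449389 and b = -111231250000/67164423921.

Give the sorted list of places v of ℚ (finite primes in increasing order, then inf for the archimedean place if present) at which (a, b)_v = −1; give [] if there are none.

[2, 23]

(a, b) ≡ (121394, -13) mod (ℚ^×)²; places V = {2, 3, 5, 7, 11, 13, 17, 23, 29, 37, 41, 43, ∞}.
(a,b)_23: α=1, u≡10; β=0, v≡17 (mod 23); (10|23)=-1, (17|23)=-1; sign (−1)^0·-1^0·-1^1 = -1.
(a,b)_13: α=3, u≡10; β=1, v≡4 (mod 13); (10|13)=+1, (4|13)=+1; sign (−1)^0·+1^1·+1^3 = +1.
(a,b)_3: α=6, u≡2; β=-2, v≡2 (mod 3); (2|3)=-1, (2|3)=-1; sign (−1)^0·-1^-2·-1^6 = +1.
(a,b)_∞: sgn(121394)=+, sgn(-13)=−, so +1.
(a,b)_7: α=3, u≡5; β=-4, v≡2 (mod 7); (5|7)=-1, (2|7)=+1; sign (−1)^0·-1^-4·+1^3 = +1.
(a,b)_17: α=-2, u≡3; β=0, v≡15 (mod 17); (3|17)=-1, (15|17)=+1; sign (−1)^0·-1^0·+1^-2 = +1.
(a,b)_11: α=2, u≡5; β=0, v≡9 (mod 11); (5|11)=+1, (9|11)=+1; sign (−1)^0·+1^0·+1^2 = +1.
(a,b)_43: α=-2, u≡2; β=-2, v≡30 (mod 43); (2|43)=-1, (30|43)=-1; sign (−1)^0·-1^-2·-1^-2 = +1.
(a,b)_41: α=-6, u≡27; β=-2, v≡15 (mod 41); (27|41)=-1, (15|41)=-1; sign (−1)^0·-1^-2·-1^-6 = +1.
(a,b)_37: α=6, u≡28; β=2, v≡23 (mod 37); (28|37)=+1, (23|37)=-1; sign (−1)^0·+1^2·-1^6 = +1.
(a,b)_2: α=3, β=4; u≡1, v≡3 (mod 8); ε(u)ε(v)=0·1, αω(v)=3·1, βω(u)=4·0; sum ≡ 1  ⇒  -1.
(a,b)_5: α=6, u≡1; β=8, v≡3 (mod 5); (1|5)=+1, (3|5)=-1; sign (−1)^0·+1^8·-1^6 = +1.
(a,b)_29: α=-3, u≡19; β=0, v≡24 (mod 29); (19|29)=-1, (24|29)=+1; sign (−1)^0·-1^0·+1^-3 = +1.
(121394, -13 / ℚ) ramifies at {2, 23}: a division algebra.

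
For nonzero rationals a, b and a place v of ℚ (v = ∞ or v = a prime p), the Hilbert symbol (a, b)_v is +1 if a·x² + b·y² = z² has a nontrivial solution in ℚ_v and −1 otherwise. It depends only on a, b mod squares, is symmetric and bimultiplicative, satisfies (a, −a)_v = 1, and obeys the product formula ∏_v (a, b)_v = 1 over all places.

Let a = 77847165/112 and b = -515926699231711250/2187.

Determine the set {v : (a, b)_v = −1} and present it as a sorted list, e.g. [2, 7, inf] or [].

Mod squares: a ≡ 595, b ≡ -6. Check v ∈ {∞, 2, 3, 5, 7, 11, 17, 29}.
v=5: a=5^1·(≡4), b=5^4·(≡1) mod 5; (4|5)=+1, (1|5)=+1; (−1)^{1·4·2}·(+1)^4·(+1)^1 = +1.
v=11: a=11^2·(≡4), b=11^0·(≡5) mod 11; (4|11)=+1, (5|11)=+1; (−1)^{2·0·5}·(+1)^0·(+1)^2 = +1.
v=29: a=29^2·(≡8), b=29^6·(≡13) mod 29; (8|29)=-1, (13|29)=+1; (−1)^{2·6·14}·(-1)^6·(+1)^2 = +1.
v=7: a=7^-1·(≡2), b=7^4·(≡2) mod 7; (2|7)=+1, (2|7)=+1; (−1)^{-1·4·3}·(+1)^4·(+1)^-1 = +1.
v=3: a=3^2·(≡1), b=3^-7·(≡1) mod 3; (1|3)=+1, (1|3)=+1; (−1)^{2·-7·1}·(+1)^-7·(+1)^2 = +1.
v=2: v_2(a)=-4, v_2(b)=1; units ≡ 3, 5 (mod 8); ε·ε+αω+βω = 1·0+-4·1+1·1 ≡ 1  ⇒  (a,b)_2 = -1.
v=17: a=17^1·(≡4), b=17^2·(≡12) mod 17; (4|17)=+1, (12|17)=-1; (−1)^{1·2·8}·(+1)^2·(-1)^1 = -1.
v=∞: 595 > 0 and -6 < 0  ⇒  (a,b)_∞ = +1.
|Ram(595, -6)| = 2, even; anisotropic at {2, 17}.

[2, 17]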